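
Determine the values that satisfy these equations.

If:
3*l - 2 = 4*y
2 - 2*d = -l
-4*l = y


Then:
d = 20/19
l = 2/19
y = -8/19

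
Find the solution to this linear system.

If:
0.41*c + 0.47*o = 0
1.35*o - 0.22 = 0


Then:
c = -0.19
o = 0.16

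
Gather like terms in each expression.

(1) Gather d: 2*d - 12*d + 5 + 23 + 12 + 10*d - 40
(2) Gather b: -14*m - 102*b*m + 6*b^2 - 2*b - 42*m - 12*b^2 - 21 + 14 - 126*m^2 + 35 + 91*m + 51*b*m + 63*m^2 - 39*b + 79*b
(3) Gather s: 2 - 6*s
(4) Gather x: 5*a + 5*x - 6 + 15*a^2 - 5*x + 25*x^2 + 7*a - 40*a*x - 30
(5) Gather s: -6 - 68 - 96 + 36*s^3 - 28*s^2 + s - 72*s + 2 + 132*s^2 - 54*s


(1) = 0
(2) = -6*b^2 + b*(38 - 51*m) - 63*m^2 + 35*m + 28
(3) = 2 - 6*s
(4) = 15*a^2 - 40*a*x + 12*a + 25*x^2 - 36
(5) = 36*s^3 + 104*s^2 - 125*s - 168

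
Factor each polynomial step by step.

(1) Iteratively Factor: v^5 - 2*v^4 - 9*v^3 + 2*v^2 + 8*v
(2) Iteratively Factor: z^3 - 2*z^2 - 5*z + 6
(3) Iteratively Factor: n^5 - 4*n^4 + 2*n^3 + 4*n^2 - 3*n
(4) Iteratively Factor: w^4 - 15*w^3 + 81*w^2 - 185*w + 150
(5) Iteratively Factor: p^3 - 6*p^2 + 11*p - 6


(1) = (v + 2)*(v^4 - 4*v^3 - v^2 + 4*v) = (v - 4)*(v + 2)*(v^3 - v) = (v - 4)*(v - 1)*(v + 2)*(v^2 + v) = (v - 4)*(v - 1)*(v + 1)*(v + 2)*(v)
(2) = (z + 2)*(z^2 - 4*z + 3) = (z - 1)*(z + 2)*(z - 3)
(3) = (n)*(n^4 - 4*n^3 + 2*n^2 + 4*n - 3) = n*(n - 3)*(n^3 - n^2 - n + 1) = n*(n - 3)*(n + 1)*(n^2 - 2*n + 1) = n*(n - 3)*(n - 1)*(n + 1)*(n - 1)
(4) = (w - 2)*(w^3 - 13*w^2 + 55*w - 75) = (w - 5)*(w - 2)*(w^2 - 8*w + 15) = (w - 5)*(w - 3)*(w - 2)*(w - 5)
(5) = (p - 2)*(p^2 - 4*p + 3) = (p - 3)*(p - 2)*(p - 1)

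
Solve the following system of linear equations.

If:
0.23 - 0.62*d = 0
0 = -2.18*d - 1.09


Then:
No Solution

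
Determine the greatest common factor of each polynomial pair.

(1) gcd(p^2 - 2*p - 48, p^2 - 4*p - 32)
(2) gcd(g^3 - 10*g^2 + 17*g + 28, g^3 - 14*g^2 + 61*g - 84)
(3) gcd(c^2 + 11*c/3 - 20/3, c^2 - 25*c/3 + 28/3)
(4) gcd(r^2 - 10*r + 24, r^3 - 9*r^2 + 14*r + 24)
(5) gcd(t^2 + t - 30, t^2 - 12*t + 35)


(1) = p - 8
(2) = g^2 - 11*g + 28
(3) = gcd((c - 4/3)*(c + 5), (c - 7)*(c - 4/3)) = c - 4/3
(4) = gcd((r - 6)*(r - 4), (r - 6)*(r - 4)*(r + 1)) = r^2 - 10*r + 24
(5) = t - 5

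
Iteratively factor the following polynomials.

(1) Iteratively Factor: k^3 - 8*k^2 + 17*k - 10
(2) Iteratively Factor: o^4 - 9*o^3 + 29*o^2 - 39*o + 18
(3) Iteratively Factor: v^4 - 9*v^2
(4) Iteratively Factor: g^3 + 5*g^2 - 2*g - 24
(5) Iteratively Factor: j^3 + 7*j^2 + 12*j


(1) = (k - 1)*(k^2 - 7*k + 10) = (k - 5)*(k - 1)*(k - 2)
(2) = (o - 1)*(o^3 - 8*o^2 + 21*o - 18) = (o - 2)*(o - 1)*(o^2 - 6*o + 9) = (o - 3)*(o - 2)*(o - 1)*(o - 3)
(3) = (v)*(v^3 - 9*v) = v*(v + 3)*(v^2 - 3*v) = v*(v - 3)*(v + 3)*(v)
(4) = (g + 3)*(g^2 + 2*g - 8) = (g + 3)*(g + 4)*(g - 2)
(5) = (j)*(j^2 + 7*j + 12) = j*(j + 4)*(j + 3)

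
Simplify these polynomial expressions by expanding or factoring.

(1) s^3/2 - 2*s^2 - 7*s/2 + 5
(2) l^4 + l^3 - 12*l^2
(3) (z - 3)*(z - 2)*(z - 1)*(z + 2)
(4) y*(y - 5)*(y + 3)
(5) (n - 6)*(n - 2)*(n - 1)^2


(1) = (s/2 + 1)*(s - 5)*(s - 1)
(2) = l^2*(l - 3)*(l + 4)
(3) = z^4 - 4*z^3 - z^2 + 16*z - 12
(4) = y^3 - 2*y^2 - 15*y
(5) = n^4 - 10*n^3 + 29*n^2 - 32*n + 12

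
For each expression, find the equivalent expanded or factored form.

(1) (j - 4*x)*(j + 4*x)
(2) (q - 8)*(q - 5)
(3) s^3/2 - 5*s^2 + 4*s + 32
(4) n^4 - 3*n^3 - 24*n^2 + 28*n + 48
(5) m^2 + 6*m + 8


(1) = j^2 - 16*x^2
(2) = q^2 - 13*q + 40
(3) = (s/2 + 1)*(s - 8)*(s - 4)
(4) = (n - 6)*(n - 2)*(n + 1)*(n + 4)
(5) = (m + 2)*(m + 4)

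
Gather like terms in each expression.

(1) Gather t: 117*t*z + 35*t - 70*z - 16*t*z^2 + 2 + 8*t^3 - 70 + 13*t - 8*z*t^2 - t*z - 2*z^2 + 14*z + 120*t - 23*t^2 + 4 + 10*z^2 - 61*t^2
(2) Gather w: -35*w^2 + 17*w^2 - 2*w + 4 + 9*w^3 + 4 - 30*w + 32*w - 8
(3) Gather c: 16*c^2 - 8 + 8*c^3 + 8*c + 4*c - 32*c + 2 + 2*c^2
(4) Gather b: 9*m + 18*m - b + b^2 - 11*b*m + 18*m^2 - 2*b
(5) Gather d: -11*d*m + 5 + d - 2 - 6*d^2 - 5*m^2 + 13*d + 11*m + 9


(1) = 8*t^3 + t^2*(-8*z - 84) + t*(-16*z^2 + 116*z + 168) + 8*z^2 - 56*z - 64
(2) = 9*w^3 - 18*w^2
(3) = 8*c^3 + 18*c^2 - 20*c - 6
(4) = b^2 + b*(-11*m - 3) + 18*m^2 + 27*m
(5) = -6*d^2 + d*(14 - 11*m) - 5*m^2 + 11*m + 12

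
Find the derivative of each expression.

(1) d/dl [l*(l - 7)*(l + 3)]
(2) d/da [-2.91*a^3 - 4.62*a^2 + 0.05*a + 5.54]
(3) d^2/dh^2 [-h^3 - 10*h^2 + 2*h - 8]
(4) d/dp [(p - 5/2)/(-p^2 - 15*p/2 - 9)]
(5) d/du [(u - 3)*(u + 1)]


(1) = 3*l^2 - 8*l - 21
(2) = -8.73*a^2 - 9.24*a + 0.05
(3) = -6*h - 20
(4) = (4*p^2 - 20*p - 111)/(4*p^4 + 60*p^3 + 297*p^2 + 540*p + 324)
(5) = 2*u - 2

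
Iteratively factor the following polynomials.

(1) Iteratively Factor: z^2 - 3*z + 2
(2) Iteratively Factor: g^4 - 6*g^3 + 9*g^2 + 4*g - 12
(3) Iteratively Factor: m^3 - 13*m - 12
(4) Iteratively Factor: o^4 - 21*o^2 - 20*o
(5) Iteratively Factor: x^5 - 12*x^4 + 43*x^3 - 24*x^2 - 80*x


(1) = (z - 2)*(z - 1)
(2) = (g + 1)*(g^3 - 7*g^2 + 16*g - 12) = (g - 3)*(g + 1)*(g^2 - 4*g + 4) = (g - 3)*(g - 2)*(g + 1)*(g - 2)
(3) = (m + 1)*(m^2 - m - 12) = (m + 1)*(m + 3)*(m - 4)
(4) = (o + 1)*(o^3 - o^2 - 20*o) = (o - 5)*(o + 1)*(o^2 + 4*o) = (o - 5)*(o + 1)*(o + 4)*(o)
(5) = (x)*(x^4 - 12*x^3 + 43*x^2 - 24*x - 80) = x*(x - 4)*(x^3 - 8*x^2 + 11*x + 20) = x*(x - 5)*(x - 4)*(x^2 - 3*x - 4) = x*(x - 5)*(x - 4)*(x + 1)*(x - 4)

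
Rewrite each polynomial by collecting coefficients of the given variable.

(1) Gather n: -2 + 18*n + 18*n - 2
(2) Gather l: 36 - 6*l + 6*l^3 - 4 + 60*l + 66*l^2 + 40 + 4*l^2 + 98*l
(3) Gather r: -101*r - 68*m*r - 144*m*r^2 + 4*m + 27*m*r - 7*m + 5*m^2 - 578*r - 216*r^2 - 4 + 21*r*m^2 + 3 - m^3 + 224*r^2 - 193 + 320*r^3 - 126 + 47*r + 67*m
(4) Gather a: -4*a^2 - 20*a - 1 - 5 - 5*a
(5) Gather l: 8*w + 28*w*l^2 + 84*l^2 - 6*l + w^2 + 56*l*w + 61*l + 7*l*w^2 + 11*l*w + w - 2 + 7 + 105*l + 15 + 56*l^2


(1) = 36*n - 4
(2) = 6*l^3 + 70*l^2 + 152*l + 72
(3) = -m^3 + 5*m^2 + 64*m + 320*r^3 + r^2*(8 - 144*m) + r*(21*m^2 - 41*m - 632) - 320
(4) = -4*a^2 - 25*a - 6
(5) = l^2*(28*w + 140) + l*(7*w^2 + 67*w + 160) + w^2 + 9*w + 20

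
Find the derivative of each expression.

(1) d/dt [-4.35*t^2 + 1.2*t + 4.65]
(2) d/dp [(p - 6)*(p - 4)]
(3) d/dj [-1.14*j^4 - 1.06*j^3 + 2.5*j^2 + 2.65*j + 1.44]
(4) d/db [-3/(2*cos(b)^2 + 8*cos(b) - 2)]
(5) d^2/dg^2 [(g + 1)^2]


(1) = 1.2 - 8.7*t
(2) = 2*p - 10
(3) = -4.56*j^3 - 3.18*j^2 + 5.0*j + 2.65
(4) = -3*(cos(b) + 2)*sin(b)/(sin(b)^2 - 4*cos(b))^2
(5) = 2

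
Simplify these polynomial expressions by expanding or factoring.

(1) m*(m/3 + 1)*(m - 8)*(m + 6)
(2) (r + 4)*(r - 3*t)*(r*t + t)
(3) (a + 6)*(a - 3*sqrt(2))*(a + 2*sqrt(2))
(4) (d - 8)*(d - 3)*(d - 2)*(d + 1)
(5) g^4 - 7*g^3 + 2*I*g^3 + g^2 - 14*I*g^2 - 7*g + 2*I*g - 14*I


(1) = m^4/3 + m^3/3 - 18*m^2 - 48*m
(2) = r^3*t - 3*r^2*t^2 + 5*r^2*t - 15*r*t^2 + 4*r*t - 12*t^2
(3) = a^3 - sqrt(2)*a^2 + 6*a^2 - 12*a - 6*sqrt(2)*a - 72
(4) = d^4 - 12*d^3 + 33*d^2 - 2*d - 48
(5) = (g - 7)*(g - I)*(g + I)*(g + 2*I)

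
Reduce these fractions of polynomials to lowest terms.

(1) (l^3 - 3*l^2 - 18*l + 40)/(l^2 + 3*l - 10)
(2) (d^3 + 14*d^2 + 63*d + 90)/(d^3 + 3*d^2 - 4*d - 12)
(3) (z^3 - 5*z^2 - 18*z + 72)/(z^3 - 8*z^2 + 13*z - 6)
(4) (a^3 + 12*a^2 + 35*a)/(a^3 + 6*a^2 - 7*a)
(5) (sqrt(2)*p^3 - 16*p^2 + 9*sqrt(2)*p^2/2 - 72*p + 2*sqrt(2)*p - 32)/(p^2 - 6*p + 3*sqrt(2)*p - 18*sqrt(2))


(1) = (l^2 - l - 20)/(l + 5)
(2) = (d^2 + 11*d + 30)/(d^2 - 4)
(3) = (z^2 + z - 12)/(z^2 - 2*z + 1)
(4) = (a + 5)/(a - 1)
(5) = (2*sqrt(2)*p^3 + p^2*(-32 + 9*sqrt(2)) + p*(-144 + 4*sqrt(2)) - 64)/(2*p^2 + p*(-12 + 6*sqrt(2)) - 36*sqrt(2))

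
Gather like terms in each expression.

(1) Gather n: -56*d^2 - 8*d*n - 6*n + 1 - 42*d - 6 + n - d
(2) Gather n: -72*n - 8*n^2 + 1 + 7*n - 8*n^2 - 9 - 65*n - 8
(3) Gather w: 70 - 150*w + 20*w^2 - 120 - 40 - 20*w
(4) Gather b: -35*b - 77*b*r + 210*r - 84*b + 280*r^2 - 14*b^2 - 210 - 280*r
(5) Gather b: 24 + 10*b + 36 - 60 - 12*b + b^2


(1) = -56*d^2 - 43*d + n*(-8*d - 5) - 5
(2) = -16*n^2 - 130*n - 16
(3) = 20*w^2 - 170*w - 90
(4) = -14*b^2 + b*(-77*r - 119) + 280*r^2 - 70*r - 210
(5) = b^2 - 2*b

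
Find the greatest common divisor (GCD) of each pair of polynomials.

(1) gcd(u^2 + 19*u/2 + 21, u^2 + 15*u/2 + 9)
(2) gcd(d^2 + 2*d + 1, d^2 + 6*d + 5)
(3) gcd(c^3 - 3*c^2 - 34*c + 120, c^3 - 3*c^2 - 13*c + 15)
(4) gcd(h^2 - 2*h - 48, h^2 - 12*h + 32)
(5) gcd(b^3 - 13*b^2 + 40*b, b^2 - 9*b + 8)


(1) = u + 6
(2) = gcd((d + 1)^2, (d + 1)*(d + 5)) = d + 1
(3) = gcd((c - 5)*(c - 4)*(c + 6), (c - 5)*(c - 1)*(c + 3)) = c - 5
(4) = h - 8
(5) = gcd(b*(b - 8)*(b - 5), (b - 8)*(b - 1)) = b - 8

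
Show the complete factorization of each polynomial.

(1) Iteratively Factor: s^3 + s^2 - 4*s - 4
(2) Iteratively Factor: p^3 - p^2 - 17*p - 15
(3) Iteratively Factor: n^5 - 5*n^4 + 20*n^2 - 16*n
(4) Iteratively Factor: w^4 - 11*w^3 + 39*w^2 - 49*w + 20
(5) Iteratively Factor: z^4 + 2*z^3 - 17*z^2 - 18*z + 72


(1) = (s + 2)*(s^2 - s - 2) = (s + 1)*(s + 2)*(s - 2)
(2) = (p + 1)*(p^2 - 2*p - 15) = (p - 5)*(p + 1)*(p + 3)
(3) = (n - 2)*(n^4 - 3*n^3 - 6*n^2 + 8*n) = (n - 2)*(n + 2)*(n^3 - 5*n^2 + 4*n) = n*(n - 2)*(n + 2)*(n^2 - 5*n + 4) = n*(n - 4)*(n - 2)*(n + 2)*(n - 1)
(4) = (w - 1)*(w^3 - 10*w^2 + 29*w - 20) = (w - 5)*(w - 1)*(w^2 - 5*w + 4) = (w - 5)*(w - 4)*(w - 1)*(w - 1)
(5) = (z + 3)*(z^3 - z^2 - 14*z + 24) = (z + 3)*(z + 4)*(z^2 - 5*z + 6) = (z - 3)*(z + 3)*(z + 4)*(z - 2)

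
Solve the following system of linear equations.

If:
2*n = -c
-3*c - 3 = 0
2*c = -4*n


Then:
c = -1
n = 1/2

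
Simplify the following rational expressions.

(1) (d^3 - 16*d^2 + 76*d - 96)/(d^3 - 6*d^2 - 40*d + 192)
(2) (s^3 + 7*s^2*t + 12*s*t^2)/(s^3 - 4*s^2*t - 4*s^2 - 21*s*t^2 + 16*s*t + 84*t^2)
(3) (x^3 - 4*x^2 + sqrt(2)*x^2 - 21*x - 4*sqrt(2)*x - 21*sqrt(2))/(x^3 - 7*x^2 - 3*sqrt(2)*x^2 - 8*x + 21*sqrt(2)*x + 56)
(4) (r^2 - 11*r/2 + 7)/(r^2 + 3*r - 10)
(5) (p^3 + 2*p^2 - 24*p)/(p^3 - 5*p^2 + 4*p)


(1) = (d^2 - 8*d + 12)/(d^2 + 2*d - 24)
(2) = (s^2 + 4*s*t)/(s^2 - 7*s*t - 4*s + 28*t)
(3) = (x + 3)/(x - 4*sqrt(2))
(4) = (2*r - 7)/(2*r + 10)
(5) = (p + 6)/(p - 1)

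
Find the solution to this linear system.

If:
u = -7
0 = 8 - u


Then:
No Solution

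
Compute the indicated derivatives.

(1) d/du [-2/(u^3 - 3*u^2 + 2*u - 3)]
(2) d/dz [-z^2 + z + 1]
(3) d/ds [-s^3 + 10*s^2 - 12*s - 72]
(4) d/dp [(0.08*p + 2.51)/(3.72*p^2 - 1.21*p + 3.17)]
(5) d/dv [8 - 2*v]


(1) = 2*(3*u^2 - 6*u + 2)/(u^3 - 3*u^2 + 2*u - 3)^2
(2) = 1 - 2*z
(3) = -3*s^2 + 20*s - 12
(4) = (-0.2976*p^2 - 18.6744*p + 3.2907)/(13.8384*p^4 - 9.0024*p^3 + 25.0489*p^2 - 7.6714*p + 10.0489)
(5) = -2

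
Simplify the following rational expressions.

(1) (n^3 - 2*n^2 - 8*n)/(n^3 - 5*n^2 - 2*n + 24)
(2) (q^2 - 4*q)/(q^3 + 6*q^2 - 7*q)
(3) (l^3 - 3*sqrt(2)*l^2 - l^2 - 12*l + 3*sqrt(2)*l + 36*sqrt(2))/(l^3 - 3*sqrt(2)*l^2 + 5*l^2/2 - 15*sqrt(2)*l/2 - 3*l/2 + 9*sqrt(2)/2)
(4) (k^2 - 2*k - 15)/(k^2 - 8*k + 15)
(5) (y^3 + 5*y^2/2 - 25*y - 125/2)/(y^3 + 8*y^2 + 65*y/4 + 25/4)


(1) = n/(n - 3)
(2) = (q - 4)/(q^2 + 6*q - 7)
(3) = (2*l - 8)/(2*l - 1)
(4) = (k + 3)/(k - 3)
(5) = (2*y - 10)/(2*y + 1)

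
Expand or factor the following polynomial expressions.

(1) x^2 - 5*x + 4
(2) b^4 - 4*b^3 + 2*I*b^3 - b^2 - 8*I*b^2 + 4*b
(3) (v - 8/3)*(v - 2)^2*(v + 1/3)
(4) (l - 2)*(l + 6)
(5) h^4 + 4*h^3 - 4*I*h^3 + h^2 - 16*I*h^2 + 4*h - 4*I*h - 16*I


(1) = (x - 4)*(x - 1)
(2) = b*(b - 4)*(b + I)^2
(3) = v^4 - 19*v^3/3 + 112*v^2/9 - 52*v/9 - 32/9
(4) = l^2 + 4*l - 12
(5) = (h + 4)*(h - 4*I)*(h - I)*(h + I)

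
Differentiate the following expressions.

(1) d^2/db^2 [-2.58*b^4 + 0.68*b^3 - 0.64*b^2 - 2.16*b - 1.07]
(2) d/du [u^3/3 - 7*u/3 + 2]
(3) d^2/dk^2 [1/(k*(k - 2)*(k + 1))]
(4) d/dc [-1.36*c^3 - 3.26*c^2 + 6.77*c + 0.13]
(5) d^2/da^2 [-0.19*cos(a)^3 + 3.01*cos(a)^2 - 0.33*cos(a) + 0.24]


(1) = -30.96*b^2 + 4.08*b - 1.28
(2) = u^2 - 7/3
(3) = 2*(6*k^4 - 8*k^3 - 3*k^2 + 6*k + 4)/(k^3*(k^6 - 3*k^5 - 3*k^4 + 11*k^3 + 6*k^2 - 12*k - 8))
(4) = -4.08*c^2 - 6.52*c + 6.77
(5) = 0.4725*cos(a) - 6.02*cos(2*a) + 0.4275*cos(3*a)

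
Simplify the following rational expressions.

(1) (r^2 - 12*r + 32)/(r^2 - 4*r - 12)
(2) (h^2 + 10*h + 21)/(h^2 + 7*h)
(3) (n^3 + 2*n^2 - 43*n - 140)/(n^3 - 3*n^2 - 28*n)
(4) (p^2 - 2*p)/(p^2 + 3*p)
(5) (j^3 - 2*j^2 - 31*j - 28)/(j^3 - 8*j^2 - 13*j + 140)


(1) = (r^2 - 12*r + 32)/(r^2 - 4*r - 12)
(2) = (h + 3)/h
(3) = (n + 5)/n
(4) = (p - 2)/(p + 3)
(5) = (j + 1)/(j - 5)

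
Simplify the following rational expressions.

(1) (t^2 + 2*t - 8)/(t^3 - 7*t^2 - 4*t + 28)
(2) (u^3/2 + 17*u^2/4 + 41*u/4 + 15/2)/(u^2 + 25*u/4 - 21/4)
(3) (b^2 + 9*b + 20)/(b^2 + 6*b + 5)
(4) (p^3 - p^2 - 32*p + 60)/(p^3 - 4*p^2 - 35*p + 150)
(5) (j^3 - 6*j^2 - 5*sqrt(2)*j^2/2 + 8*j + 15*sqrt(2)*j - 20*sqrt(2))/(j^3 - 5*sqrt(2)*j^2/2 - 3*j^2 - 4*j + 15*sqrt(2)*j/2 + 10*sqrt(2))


(1) = (t + 4)/(t^2 - 5*t - 14)
(2) = (2*u^3 + 17*u^2 + 41*u + 30)/(4*u^2 + 25*u - 21)
(3) = (b + 4)/(b + 1)
(4) = (p - 2)/(p - 5)
(5) = (4*j - 8)/(4*j + 4)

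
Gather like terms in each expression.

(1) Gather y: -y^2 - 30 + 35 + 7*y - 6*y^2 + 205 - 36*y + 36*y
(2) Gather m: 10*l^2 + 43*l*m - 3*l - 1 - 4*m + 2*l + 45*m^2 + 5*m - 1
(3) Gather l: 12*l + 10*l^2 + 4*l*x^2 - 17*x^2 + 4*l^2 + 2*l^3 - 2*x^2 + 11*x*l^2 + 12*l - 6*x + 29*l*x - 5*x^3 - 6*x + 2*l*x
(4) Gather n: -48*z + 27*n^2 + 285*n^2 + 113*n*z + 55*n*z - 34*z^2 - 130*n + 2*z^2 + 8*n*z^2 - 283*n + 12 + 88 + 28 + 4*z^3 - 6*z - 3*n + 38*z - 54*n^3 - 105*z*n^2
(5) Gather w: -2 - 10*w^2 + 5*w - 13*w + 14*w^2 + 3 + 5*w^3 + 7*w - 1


(1) = -7*y^2 + 7*y + 210
(2) = 10*l^2 - l + 45*m^2 + m*(43*l + 1) - 2
(3) = 2*l^3 + l^2*(11*x + 14) + l*(4*x^2 + 31*x + 24) - 5*x^3 - 19*x^2 - 12*x
(4) = -54*n^3 + n^2*(312 - 105*z) + n*(8*z^2 + 168*z - 416) + 4*z^3 - 32*z^2 - 16*z + 128
(5) = 5*w^3 + 4*w^2 - w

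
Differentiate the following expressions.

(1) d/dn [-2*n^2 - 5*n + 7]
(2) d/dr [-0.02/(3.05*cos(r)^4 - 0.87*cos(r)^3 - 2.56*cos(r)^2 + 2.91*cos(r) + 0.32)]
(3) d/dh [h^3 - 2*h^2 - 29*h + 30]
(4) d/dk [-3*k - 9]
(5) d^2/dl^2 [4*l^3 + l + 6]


(1) = -4*n - 5
(2) = (-0.244*cos(r)^3 + 0.0522*cos(r)^2 + 0.1024*cos(r) - 0.0582)*sin(r)/(3.05*cos(r)^4 - 0.87*cos(r)^3 - 2.56*cos(r)^2 + 2.91*cos(r) + 0.32)^2
(3) = 3*h^2 - 4*h - 29
(4) = -3
(5) = 24*l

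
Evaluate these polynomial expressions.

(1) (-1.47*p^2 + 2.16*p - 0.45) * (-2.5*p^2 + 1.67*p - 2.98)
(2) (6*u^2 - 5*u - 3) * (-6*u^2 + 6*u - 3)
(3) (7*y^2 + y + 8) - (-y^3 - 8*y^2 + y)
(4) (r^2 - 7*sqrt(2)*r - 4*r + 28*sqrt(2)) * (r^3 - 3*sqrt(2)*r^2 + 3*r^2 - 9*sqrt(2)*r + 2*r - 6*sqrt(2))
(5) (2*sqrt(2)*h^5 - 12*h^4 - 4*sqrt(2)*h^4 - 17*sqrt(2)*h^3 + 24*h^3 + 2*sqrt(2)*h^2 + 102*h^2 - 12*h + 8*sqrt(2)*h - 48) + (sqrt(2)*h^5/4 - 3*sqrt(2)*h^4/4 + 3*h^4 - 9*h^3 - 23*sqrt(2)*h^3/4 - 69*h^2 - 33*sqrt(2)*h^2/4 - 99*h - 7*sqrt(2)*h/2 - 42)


(1) = 3.675*p^4 - 7.8549*p^3 + 9.1128*p^2 - 7.1883*p + 1.341
(2) = -36*u^4 + 66*u^3 - 30*u^2 - 3*u + 9
(3) = y^3 + 15*y^2 + 8
(4) = r^5 - 10*sqrt(2)*r^4 - r^4 + 10*sqrt(2)*r^3 + 32*r^3 - 50*r^2 + 100*sqrt(2)*r^2 - 420*r + 80*sqrt(2)*r - 336
(5) = 9*sqrt(2)*h^5/4 - 9*h^4 - 19*sqrt(2)*h^4/4 - 91*sqrt(2)*h^3/4 + 15*h^3 - 25*sqrt(2)*h^2/4 + 33*h^2 - 111*h + 9*sqrt(2)*h/2 - 90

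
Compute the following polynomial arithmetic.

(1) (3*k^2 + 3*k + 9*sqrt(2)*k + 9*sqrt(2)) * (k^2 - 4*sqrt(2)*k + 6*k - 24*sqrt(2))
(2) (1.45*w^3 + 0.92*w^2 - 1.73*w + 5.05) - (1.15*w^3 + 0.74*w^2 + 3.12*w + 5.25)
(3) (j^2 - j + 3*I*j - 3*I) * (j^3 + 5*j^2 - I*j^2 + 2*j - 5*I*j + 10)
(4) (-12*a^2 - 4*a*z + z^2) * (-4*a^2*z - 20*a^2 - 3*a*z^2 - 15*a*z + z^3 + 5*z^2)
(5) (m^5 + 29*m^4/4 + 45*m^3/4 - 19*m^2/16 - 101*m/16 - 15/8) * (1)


(1) = 3*k^4 - 3*sqrt(2)*k^3 + 21*k^3 - 54*k^2 - 21*sqrt(2)*k^2 - 504*k - 18*sqrt(2)*k - 432
(2) = 0.3*w^3 + 0.18*w^2 - 4.85*w - 0.2
(3) = j^5 + 4*j^4 + 2*I*j^4 + 8*I*j^3 + 20*j^2 - 4*I*j^2 - 25*j + 24*I*j - 30*I
(4) = 48*a^4*z + 240*a^4 + 52*a^3*z^2 + 260*a^3*z - 4*a^2*z^3 - 20*a^2*z^2 - 7*a*z^4 - 35*a*z^3 + z^5 + 5*z^4
(5) = m^5 + 29*m^4/4 + 45*m^3/4 - 19*m^2/16 - 101*m/16 - 15/8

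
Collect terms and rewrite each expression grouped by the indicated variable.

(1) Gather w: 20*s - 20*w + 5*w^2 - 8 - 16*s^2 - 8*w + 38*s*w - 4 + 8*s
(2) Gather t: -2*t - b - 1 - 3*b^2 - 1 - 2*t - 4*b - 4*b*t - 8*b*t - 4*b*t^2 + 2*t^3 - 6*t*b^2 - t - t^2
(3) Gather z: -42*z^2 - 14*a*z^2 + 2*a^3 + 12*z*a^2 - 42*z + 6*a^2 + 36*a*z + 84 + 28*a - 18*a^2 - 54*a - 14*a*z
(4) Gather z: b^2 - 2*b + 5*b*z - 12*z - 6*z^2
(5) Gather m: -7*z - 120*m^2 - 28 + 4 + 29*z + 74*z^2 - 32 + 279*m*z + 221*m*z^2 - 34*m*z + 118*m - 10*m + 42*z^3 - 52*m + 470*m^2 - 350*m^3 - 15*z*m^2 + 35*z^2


(1) = -16*s^2 + 28*s + 5*w^2 + w*(38*s - 28) - 12
(2) = -3*b^2 - 5*b + 2*t^3 + t^2*(-4*b - 1) + t*(-6*b^2 - 12*b - 5) - 2
(3) = 2*a^3 - 12*a^2 - 26*a + z^2*(-14*a - 42) + z*(12*a^2 + 22*a - 42) + 84
(4) = b^2 - 2*b - 6*z^2 + z*(5*b - 12)
(5) = -350*m^3 + m^2*(350 - 15*z) + m*(221*z^2 + 245*z + 56) + 42*z^3 + 109*z^2 + 22*z - 56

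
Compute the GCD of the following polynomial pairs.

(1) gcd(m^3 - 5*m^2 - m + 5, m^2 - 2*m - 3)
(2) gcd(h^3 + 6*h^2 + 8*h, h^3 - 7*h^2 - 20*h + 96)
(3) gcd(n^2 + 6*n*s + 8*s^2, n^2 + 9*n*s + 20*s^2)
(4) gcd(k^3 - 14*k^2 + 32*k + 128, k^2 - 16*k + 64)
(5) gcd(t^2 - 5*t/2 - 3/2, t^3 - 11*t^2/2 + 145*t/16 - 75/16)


(1) = gcd((m - 5)*(m - 1)*(m + 1), (m - 3)*(m + 1)) = m + 1
(2) = gcd(h*(h + 2)*(h + 4), (h - 8)*(h - 3)*(h + 4)) = h + 4
(3) = n + 4*s
(4) = gcd((k - 8)^2*(k + 2), (k - 8)^2) = k^2 - 16*k + 64
(5) = gcd((t - 3)*(t + 1/2), (t - 3)*(t - 5/4)^2) = t - 3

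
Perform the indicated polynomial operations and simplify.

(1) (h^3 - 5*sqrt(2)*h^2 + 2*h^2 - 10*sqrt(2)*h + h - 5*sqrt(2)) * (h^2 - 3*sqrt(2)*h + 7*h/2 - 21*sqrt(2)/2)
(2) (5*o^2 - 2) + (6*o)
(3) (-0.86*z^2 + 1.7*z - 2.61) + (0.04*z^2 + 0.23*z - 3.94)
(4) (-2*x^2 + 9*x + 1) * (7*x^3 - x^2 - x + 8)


(1) = h^5 - 8*sqrt(2)*h^4 + 11*h^4/2 - 44*sqrt(2)*h^3 + 38*h^3 - 64*sqrt(2)*h^2 + 337*h^2/2 - 28*sqrt(2)*h + 240*h + 105
(2) = 5*o^2 + 6*o - 2
(3) = -0.82*z^2 + 1.93*z - 6.55
(4) = -14*x^5 + 65*x^4 - 26*x^2 + 71*x + 8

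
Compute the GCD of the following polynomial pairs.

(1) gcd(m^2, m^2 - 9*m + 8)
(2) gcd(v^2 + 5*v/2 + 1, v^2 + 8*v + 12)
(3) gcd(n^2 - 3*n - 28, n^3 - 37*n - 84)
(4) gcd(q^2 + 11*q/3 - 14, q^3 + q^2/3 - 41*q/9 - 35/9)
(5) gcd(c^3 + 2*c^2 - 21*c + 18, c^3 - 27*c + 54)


(1) = gcd(m^2, (m - 8)*(m - 1)) = 1
(2) = v + 2
(3) = gcd((n - 7)*(n + 4), (n - 7)*(n + 3)*(n + 4)) = n^2 - 3*n - 28
(4) = gcd((q - 7/3)*(q + 6), (q - 7/3)*(q + 1)*(q + 5/3)) = q - 7/3
(5) = c^2 + 3*c - 18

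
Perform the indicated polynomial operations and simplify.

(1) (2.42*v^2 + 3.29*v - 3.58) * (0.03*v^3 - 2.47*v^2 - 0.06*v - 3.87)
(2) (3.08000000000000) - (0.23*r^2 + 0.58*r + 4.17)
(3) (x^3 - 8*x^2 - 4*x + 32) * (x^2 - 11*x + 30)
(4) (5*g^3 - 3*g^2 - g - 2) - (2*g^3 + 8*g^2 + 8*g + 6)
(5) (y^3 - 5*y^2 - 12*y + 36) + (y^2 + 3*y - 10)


(1) = 0.0726*v^5 - 5.8787*v^4 - 8.3789*v^3 - 0.7202*v^2 - 12.5175*v + 13.8546
(2) = -0.23*r^2 - 0.58*r - 1.09
(3) = x^5 - 19*x^4 + 114*x^3 - 164*x^2 - 472*x + 960
(4) = 3*g^3 - 11*g^2 - 9*g - 8
(5) = y^3 - 4*y^2 - 9*y + 26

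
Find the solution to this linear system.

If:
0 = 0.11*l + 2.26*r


Then:
l = -20.5454545454545*r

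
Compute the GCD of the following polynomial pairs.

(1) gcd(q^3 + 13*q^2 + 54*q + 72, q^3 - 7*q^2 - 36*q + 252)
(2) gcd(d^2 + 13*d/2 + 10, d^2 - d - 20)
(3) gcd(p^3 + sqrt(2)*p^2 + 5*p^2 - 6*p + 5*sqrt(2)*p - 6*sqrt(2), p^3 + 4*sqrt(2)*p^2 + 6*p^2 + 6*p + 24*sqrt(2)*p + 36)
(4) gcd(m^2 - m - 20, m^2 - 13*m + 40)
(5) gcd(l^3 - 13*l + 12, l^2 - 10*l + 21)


(1) = q + 6
(2) = gcd((d + 5/2)*(d + 4), (d - 5)*(d + 4)) = d + 4
(3) = gcd((p - 1)*(p + 6)*(p + sqrt(2)), (p + 6)*(p + sqrt(2))*(p + 3*sqrt(2))) = p^2 + p*(sqrt(2) + 6) + 6*sqrt(2)
(4) = gcd((m - 5)*(m + 4), (m - 8)*(m - 5)) = m - 5
(5) = gcd((l - 3)*(l - 1)*(l + 4), (l - 7)*(l - 3)) = l - 3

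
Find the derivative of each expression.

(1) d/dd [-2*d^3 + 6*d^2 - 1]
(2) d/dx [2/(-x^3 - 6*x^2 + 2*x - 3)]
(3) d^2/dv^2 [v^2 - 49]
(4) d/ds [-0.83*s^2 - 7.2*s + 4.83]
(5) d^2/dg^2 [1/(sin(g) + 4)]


(1) = 6*d*(2 - d)
(2) = 2*(3*x^2 + 12*x - 2)/(x^3 + 6*x^2 - 2*x + 3)^2
(3) = 2
(4) = -1.66*s - 7.2
(5) = (4*sin(g) + cos(g)^2 + 1)/(sin(g) + 4)^3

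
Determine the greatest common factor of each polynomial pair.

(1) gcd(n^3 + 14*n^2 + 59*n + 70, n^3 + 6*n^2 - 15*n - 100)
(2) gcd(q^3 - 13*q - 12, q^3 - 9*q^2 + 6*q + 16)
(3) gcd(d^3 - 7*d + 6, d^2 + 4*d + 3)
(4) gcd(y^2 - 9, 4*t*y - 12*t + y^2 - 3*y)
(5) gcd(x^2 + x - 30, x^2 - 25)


(1) = gcd((n + 2)*(n + 5)*(n + 7), (n - 4)*(n + 5)^2) = n + 5
(2) = q + 1
(3) = d + 3
(4) = gcd((y - 3)*(y + 3), (4*t + y)*(y - 3)) = y - 3
(5) = x - 5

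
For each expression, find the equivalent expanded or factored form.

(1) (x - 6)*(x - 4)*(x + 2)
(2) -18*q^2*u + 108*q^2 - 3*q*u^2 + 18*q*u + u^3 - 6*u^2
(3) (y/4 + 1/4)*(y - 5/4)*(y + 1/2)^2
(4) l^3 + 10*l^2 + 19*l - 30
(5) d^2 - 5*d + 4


(1) = x^3 - 8*x^2 + 4*x + 48
(2) = (-6*q + u)*(3*q + u)*(u - 6)
(3) = y^4/4 + 3*y^3/16 - 5*y^2/16 - 21*y/64 - 5/64
(4) = (l - 1)*(l + 5)*(l + 6)
(5) = (d - 4)*(d - 1)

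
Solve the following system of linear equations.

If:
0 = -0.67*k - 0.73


Then:
k = -1.09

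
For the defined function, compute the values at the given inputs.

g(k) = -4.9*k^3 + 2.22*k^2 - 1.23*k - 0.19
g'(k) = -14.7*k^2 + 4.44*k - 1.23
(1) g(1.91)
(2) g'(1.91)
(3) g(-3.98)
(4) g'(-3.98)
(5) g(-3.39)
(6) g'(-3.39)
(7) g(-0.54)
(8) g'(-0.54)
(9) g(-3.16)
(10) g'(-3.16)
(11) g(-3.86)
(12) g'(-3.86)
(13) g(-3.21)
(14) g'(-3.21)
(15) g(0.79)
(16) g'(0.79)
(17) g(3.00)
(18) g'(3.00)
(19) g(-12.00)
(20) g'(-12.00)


(1) = -28.58
(2) = -46.38
(3) = 348.79
(4) = -251.76
(5) = 220.39
(6) = -185.22
(7) = 1.89
(8) = -7.91
(9) = 180.48
(10) = -162.05
(11) = 319.45
(12) = -237.39
(13) = 188.71
(14) = -166.95
(15) = -2.19
(16) = -6.90
(17) = -116.20
(18) = -120.21
(19) = 8801.45
(20) = -2171.31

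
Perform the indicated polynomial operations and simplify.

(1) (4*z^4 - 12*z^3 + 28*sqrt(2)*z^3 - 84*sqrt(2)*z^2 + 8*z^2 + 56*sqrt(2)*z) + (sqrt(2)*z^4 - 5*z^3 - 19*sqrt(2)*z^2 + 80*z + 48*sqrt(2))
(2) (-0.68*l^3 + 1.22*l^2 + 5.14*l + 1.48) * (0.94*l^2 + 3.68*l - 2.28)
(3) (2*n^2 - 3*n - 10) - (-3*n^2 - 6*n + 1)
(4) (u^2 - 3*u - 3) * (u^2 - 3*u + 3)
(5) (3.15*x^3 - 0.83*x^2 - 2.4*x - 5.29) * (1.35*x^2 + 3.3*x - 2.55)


(1) = sqrt(2)*z^4 + 4*z^4 - 17*z^3 + 28*sqrt(2)*z^3 - 103*sqrt(2)*z^2 + 8*z^2 + 56*sqrt(2)*z + 80*z + 48*sqrt(2)
(2) = -0.6392*l^5 - 1.3556*l^4 + 10.8716*l^3 + 17.5248*l^2 - 6.2728*l - 3.3744
(3) = 5*n^2 + 3*n - 11
(4) = u^4 - 6*u^3 + 9*u^2 - 9
(5) = 4.2525*x^5 + 9.2745*x^4 - 14.0115*x^3 - 12.945*x^2 - 11.337*x + 13.4895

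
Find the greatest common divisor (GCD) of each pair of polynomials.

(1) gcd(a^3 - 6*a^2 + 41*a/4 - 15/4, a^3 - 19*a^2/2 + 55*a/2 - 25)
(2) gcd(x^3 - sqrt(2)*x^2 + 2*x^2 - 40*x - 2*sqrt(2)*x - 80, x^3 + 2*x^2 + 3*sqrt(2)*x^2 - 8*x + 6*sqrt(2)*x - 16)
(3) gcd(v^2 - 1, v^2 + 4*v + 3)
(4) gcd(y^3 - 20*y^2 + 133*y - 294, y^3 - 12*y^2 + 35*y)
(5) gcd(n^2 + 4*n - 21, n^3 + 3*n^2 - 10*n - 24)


(1) = a - 5/2
(2) = x^2 + x*(2 + 4*sqrt(2)) + 8*sqrt(2)
(3) = gcd((v - 1)*(v + 1), (v + 1)*(v + 3)) = v + 1
(4) = y - 7
(5) = n - 3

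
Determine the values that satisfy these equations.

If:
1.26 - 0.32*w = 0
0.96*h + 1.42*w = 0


Then:
h = -5.82
w = 3.94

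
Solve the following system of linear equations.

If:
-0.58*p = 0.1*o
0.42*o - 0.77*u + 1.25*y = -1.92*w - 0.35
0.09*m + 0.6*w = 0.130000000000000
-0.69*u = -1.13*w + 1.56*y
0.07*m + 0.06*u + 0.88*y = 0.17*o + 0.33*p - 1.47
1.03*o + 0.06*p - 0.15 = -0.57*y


Then:
m = -15.58
o = 0.57
p = -0.10
u = 5.90
w = 2.55
y = -0.76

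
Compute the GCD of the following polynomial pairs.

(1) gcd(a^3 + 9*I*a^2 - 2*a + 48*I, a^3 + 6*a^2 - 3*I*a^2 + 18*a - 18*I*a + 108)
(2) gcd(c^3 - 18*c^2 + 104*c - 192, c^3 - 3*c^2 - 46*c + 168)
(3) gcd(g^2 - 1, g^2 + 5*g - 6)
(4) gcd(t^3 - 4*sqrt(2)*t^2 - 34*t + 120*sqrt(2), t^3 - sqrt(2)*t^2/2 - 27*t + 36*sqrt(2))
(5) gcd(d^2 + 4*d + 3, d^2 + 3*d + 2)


(1) = a + 3*I
(2) = c^2 - 10*c + 24
(3) = g - 1
(4) = t^2 + sqrt(2)*t - 24
(5) = d + 1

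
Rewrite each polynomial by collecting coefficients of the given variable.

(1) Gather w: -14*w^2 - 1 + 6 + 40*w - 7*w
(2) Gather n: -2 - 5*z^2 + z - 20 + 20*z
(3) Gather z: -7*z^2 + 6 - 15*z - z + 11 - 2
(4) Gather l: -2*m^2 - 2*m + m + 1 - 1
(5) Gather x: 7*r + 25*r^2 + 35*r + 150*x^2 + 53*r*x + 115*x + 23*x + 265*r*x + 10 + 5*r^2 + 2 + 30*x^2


(1) = -14*w^2 + 33*w + 5
(2) = -5*z^2 + 21*z - 22
(3) = -7*z^2 - 16*z + 15
(4) = -2*m^2 - m
(5) = 30*r^2 + 42*r + 180*x^2 + x*(318*r + 138) + 12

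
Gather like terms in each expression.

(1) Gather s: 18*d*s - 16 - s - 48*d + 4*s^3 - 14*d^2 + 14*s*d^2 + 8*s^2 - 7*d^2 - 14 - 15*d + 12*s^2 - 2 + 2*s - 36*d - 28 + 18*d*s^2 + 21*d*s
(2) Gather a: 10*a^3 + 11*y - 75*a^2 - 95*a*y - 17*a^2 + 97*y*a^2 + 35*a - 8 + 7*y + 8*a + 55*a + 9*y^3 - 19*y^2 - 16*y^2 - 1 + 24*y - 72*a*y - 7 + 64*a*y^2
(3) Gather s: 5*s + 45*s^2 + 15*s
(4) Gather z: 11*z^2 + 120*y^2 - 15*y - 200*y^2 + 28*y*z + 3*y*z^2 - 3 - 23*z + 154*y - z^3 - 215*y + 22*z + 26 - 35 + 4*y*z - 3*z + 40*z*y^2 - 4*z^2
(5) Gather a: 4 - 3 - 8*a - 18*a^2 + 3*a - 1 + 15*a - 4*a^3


(1) = -21*d^2 - 99*d + 4*s^3 + s^2*(18*d + 20) + s*(14*d^2 + 39*d + 1) - 60
(2) = 10*a^3 + a^2*(97*y - 92) + a*(64*y^2 - 167*y + 98) + 9*y^3 - 35*y^2 + 42*y - 16
(3) = 45*s^2 + 20*s
(4) = -80*y^2 - 76*y - z^3 + z^2*(3*y + 7) + z*(40*y^2 + 32*y - 4) - 12
(5) = -4*a^3 - 18*a^2 + 10*a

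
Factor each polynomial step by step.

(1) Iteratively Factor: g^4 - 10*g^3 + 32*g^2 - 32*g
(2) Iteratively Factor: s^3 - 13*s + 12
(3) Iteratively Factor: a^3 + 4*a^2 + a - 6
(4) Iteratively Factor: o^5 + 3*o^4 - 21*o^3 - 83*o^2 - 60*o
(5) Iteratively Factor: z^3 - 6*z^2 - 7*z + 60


(1) = (g - 2)*(g^3 - 8*g^2 + 16*g) = (g - 4)*(g - 2)*(g^2 - 4*g) = g*(g - 4)*(g - 2)*(g - 4)
(2) = (s + 4)*(s^2 - 4*s + 3) = (s - 1)*(s + 4)*(s - 3)
(3) = (a - 1)*(a^2 + 5*a + 6) = (a - 1)*(a + 2)*(a + 3)
(4) = (o + 1)*(o^4 + 2*o^3 - 23*o^2 - 60*o) = (o - 5)*(o + 1)*(o^3 + 7*o^2 + 12*o) = (o - 5)*(o + 1)*(o + 3)*(o^2 + 4*o) = o*(o - 5)*(o + 1)*(o + 3)*(o + 4)
(5) = (z + 3)*(z^2 - 9*z + 20) = (z - 5)*(z + 3)*(z - 4)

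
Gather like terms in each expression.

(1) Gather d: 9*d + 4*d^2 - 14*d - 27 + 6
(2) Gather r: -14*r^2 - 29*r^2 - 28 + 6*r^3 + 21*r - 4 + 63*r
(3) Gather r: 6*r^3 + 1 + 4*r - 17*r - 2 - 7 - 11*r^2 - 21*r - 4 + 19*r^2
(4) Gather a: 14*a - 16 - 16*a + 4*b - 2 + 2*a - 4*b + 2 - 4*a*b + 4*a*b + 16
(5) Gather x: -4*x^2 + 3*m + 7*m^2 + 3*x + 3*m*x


(1) = 4*d^2 - 5*d - 21
(2) = 6*r^3 - 43*r^2 + 84*r - 32
(3) = 6*r^3 + 8*r^2 - 34*r - 12
(4) = 0
(5) = 7*m^2 + 3*m - 4*x^2 + x*(3*m + 3)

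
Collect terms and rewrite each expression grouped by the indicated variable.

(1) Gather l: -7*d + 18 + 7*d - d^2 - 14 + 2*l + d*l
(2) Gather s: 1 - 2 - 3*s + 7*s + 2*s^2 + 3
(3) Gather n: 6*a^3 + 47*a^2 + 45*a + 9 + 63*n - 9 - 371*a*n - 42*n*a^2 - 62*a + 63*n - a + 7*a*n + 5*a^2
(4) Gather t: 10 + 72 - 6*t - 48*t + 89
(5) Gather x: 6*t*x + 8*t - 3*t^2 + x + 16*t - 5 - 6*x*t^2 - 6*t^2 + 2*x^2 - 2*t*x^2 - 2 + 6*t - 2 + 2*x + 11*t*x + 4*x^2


(1) = -d^2 + l*(d + 2) + 4
(2) = 2*s^2 + 4*s + 2
(3) = 6*a^3 + 52*a^2 - 18*a + n*(-42*a^2 - 364*a + 126)
(4) = 171 - 54*t
(5) = -9*t^2 + 30*t + x^2*(6 - 2*t) + x*(-6*t^2 + 17*t + 3) - 9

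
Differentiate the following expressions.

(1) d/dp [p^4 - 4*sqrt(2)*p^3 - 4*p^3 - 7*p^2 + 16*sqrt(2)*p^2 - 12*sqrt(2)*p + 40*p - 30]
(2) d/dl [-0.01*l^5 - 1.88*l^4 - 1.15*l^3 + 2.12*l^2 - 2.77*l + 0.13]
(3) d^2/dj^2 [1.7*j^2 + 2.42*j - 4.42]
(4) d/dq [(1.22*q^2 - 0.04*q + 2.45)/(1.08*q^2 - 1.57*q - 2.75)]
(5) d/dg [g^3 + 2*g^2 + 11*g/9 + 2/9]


(1) = 4*p^3 - 12*sqrt(2)*p^2 - 12*p^2 - 14*p + 32*sqrt(2)*p - 12*sqrt(2) + 40
(2) = -0.05*l^4 - 7.52*l^3 - 3.45*l^2 + 4.24*l - 2.77
(3) = 3.40000000000000
(4) = (-1.8722*q^2 - 12.002*q + 3.9565)/(1.1664*q^4 - 3.3912*q^3 - 3.4751*q^2 + 8.635*q + 7.5625)
(5) = 3*g^2 + 4*g + 11/9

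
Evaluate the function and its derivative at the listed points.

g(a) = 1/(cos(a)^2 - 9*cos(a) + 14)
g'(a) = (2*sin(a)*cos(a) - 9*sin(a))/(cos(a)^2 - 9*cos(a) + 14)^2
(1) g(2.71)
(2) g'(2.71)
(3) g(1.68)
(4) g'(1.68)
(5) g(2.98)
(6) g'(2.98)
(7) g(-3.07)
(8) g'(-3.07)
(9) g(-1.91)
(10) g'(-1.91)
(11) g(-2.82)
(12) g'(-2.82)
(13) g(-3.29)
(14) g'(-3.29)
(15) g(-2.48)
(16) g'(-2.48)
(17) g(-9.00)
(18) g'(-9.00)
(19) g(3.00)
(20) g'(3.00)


(1) = 0.04
(2) = -0.01
(3) = 0.07
(4) = -0.04
(5) = 0.04
(6) = -0.00
(7) = 0.04
(8) = 0.00
(9) = 0.06
(10) = 0.03
(11) = 0.04
(12) = 0.01
(13) = 0.04
(14) = -0.00
(15) = 0.05
(16) = 0.01
(17) = 0.04
(18) = 0.01
(19) = 0.04
(20) = -0.00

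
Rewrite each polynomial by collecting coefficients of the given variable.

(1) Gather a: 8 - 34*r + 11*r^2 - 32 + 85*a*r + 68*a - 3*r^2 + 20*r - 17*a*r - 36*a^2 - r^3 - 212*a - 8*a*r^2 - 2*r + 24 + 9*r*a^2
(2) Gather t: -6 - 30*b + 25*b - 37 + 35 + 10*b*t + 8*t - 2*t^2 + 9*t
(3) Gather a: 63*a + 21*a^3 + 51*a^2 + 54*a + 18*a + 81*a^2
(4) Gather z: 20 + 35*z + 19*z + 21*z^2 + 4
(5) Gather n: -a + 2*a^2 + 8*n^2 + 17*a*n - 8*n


(1) = a^2*(9*r - 36) + a*(-8*r^2 + 68*r - 144) - r^3 + 8*r^2 - 16*r
(2) = -5*b - 2*t^2 + t*(10*b + 17) - 8
(3) = 21*a^3 + 132*a^2 + 135*a
(4) = 21*z^2 + 54*z + 24
(5) = 2*a^2 - a + 8*n^2 + n*(17*a - 8)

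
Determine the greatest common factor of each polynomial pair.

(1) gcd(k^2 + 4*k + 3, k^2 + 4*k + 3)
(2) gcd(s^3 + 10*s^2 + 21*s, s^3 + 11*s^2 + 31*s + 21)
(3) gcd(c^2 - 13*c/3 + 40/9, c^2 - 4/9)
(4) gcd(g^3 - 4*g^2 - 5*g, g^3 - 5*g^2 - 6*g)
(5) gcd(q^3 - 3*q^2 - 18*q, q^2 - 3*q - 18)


(1) = gcd((k + 1)*(k + 3), (k + 1)*(k + 3)) = k^2 + 4*k + 3
(2) = s^2 + 10*s + 21
(3) = 1
(4) = gcd(g*(g - 5)*(g + 1), g*(g - 6)*(g + 1)) = g^2 + g
(5) = q^2 - 3*q - 18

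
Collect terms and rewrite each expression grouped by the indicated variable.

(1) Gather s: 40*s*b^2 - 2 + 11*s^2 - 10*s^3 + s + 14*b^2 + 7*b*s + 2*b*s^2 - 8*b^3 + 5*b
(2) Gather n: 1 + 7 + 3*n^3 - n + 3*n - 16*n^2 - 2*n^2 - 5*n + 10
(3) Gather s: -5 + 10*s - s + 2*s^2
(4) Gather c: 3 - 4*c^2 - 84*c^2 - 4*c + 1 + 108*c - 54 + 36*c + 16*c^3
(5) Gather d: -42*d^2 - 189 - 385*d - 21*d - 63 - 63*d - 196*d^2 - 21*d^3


(1) = -8*b^3 + 14*b^2 + 5*b - 10*s^3 + s^2*(2*b + 11) + s*(40*b^2 + 7*b + 1) - 2
(2) = 3*n^3 - 18*n^2 - 3*n + 18
(3) = 2*s^2 + 9*s - 5
(4) = 16*c^3 - 88*c^2 + 140*c - 50
(5) = -21*d^3 - 238*d^2 - 469*d - 252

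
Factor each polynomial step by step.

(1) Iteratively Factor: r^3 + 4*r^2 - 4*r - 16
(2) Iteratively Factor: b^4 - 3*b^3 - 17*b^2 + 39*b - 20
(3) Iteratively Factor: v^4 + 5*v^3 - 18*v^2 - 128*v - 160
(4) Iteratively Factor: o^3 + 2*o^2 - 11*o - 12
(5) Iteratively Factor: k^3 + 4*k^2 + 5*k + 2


(1) = (r - 2)*(r^2 + 6*r + 8) = (r - 2)*(r + 2)*(r + 4)
(2) = (b - 1)*(b^3 - 2*b^2 - 19*b + 20) = (b - 1)*(b + 4)*(b^2 - 6*b + 5) = (b - 5)*(b - 1)*(b + 4)*(b - 1)
(3) = (v + 4)*(v^3 + v^2 - 22*v - 40) = (v - 5)*(v + 4)*(v^2 + 6*v + 8) = (v - 5)*(v + 2)*(v + 4)*(v + 4)
(4) = (o + 1)*(o^2 + o - 12) = (o - 3)*(o + 1)*(o + 4)
(5) = (k + 1)*(k^2 + 3*k + 2) = (k + 1)^2*(k + 2)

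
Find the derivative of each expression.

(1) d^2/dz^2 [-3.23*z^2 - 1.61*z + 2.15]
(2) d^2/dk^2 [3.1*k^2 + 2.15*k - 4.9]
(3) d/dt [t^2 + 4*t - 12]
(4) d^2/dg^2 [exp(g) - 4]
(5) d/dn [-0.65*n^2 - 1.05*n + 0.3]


(1) = -6.46000000000000
(2) = 6.20000000000000
(3) = 2*t + 4
(4) = exp(g)
(5) = -1.3*n - 1.05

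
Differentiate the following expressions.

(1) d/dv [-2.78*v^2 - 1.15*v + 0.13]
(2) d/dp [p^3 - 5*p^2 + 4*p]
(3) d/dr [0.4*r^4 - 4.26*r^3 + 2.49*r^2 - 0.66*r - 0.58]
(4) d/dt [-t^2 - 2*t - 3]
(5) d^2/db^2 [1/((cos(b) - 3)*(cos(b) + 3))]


(1) = -5.56*v - 1.15
(2) = 3*p^2 - 10*p + 4
(3) = 1.6*r^3 - 12.78*r^2 + 4.98*r - 0.66
(4) = -2*t - 2
(5) = 2*(-2*sin(b)^4 + 19*sin(b)^2 - 8)/((cos(b) - 3)^3*(cos(b) + 3)^3)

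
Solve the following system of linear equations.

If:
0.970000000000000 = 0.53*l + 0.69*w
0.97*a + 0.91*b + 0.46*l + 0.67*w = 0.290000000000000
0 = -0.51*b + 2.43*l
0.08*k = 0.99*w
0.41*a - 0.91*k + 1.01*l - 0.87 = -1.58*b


Then:
a = -5.54
b = 5.26
k = 6.90
l = 1.10
w = 0.56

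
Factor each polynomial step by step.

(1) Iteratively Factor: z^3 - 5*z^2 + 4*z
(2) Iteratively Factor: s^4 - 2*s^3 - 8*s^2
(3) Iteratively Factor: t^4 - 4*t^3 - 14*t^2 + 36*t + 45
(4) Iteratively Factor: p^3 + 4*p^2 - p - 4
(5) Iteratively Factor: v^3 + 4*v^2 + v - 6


(1) = (z - 4)*(z^2 - z) = z*(z - 4)*(z - 1)
(2) = (s)*(s^3 - 2*s^2 - 8*s) = s*(s + 2)*(s^2 - 4*s) = s*(s - 4)*(s + 2)*(s)
(3) = (t + 3)*(t^3 - 7*t^2 + 7*t + 15) = (t - 3)*(t + 3)*(t^2 - 4*t - 5) = (t - 3)*(t + 1)*(t + 3)*(t - 5)
(4) = (p + 1)*(p^2 + 3*p - 4) = (p - 1)*(p + 1)*(p + 4)
(5) = (v - 1)*(v^2 + 5*v + 6) = (v - 1)*(v + 2)*(v + 3)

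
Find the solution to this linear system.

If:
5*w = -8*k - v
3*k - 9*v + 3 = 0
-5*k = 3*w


Then:
No Solution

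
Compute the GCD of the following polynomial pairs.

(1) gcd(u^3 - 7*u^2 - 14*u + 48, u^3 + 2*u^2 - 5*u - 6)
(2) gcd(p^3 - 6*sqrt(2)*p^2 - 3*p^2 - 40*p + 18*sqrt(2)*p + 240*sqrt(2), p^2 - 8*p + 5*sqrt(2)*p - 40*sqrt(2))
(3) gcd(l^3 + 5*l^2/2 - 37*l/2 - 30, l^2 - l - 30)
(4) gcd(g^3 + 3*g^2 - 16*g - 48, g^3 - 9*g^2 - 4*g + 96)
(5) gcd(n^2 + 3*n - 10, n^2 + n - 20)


(1) = gcd((u - 8)*(u - 2)*(u + 3), (u - 2)*(u + 1)*(u + 3)) = u^2 + u - 6
(2) = p - 8
(3) = l + 5
(4) = g^2 - g - 12
(5) = n + 5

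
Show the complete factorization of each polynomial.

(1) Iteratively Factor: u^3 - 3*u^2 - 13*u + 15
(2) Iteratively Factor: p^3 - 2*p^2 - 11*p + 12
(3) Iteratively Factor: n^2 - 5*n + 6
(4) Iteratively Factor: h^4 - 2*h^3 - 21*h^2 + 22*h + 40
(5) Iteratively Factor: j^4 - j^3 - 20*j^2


(1) = (u - 5)*(u^2 + 2*u - 3) = (u - 5)*(u - 1)*(u + 3)
(2) = (p - 4)*(p^2 + 2*p - 3) = (p - 4)*(p + 3)*(p - 1)
(3) = (n - 2)*(n - 3)
(4) = (h + 4)*(h^3 - 6*h^2 + 3*h + 10) = (h - 2)*(h + 4)*(h^2 - 4*h - 5) = (h - 5)*(h - 2)*(h + 4)*(h + 1)
(5) = (j - 5)*(j^3 + 4*j^2) = (j - 5)*(j + 4)*(j^2) = j*(j - 5)*(j + 4)*(j)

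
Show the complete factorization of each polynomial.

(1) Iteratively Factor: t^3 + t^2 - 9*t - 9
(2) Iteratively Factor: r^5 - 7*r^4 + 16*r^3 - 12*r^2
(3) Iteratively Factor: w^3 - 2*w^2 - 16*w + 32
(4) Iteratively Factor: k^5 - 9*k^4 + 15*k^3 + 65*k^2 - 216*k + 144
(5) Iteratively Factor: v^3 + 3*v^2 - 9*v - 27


(1) = (t - 3)*(t^2 + 4*t + 3) = (t - 3)*(t + 3)*(t + 1)
(2) = (r)*(r^4 - 7*r^3 + 16*r^2 - 12*r) = r*(r - 2)*(r^3 - 5*r^2 + 6*r) = r*(r - 2)^2*(r^2 - 3*r) = r*(r - 3)*(r - 2)^2*(r)
(3) = (w - 2)*(w^2 - 16) = (w - 2)*(w + 4)*(w - 4)
(4) = (k + 3)*(k^4 - 12*k^3 + 51*k^2 - 88*k + 48) = (k - 4)*(k + 3)*(k^3 - 8*k^2 + 19*k - 12) = (k - 4)^2*(k + 3)*(k^2 - 4*k + 3) = (k - 4)^2*(k - 3)*(k + 3)*(k - 1)
(5) = (v - 3)*(v^2 + 6*v + 9) = (v - 3)*(v + 3)*(v + 3)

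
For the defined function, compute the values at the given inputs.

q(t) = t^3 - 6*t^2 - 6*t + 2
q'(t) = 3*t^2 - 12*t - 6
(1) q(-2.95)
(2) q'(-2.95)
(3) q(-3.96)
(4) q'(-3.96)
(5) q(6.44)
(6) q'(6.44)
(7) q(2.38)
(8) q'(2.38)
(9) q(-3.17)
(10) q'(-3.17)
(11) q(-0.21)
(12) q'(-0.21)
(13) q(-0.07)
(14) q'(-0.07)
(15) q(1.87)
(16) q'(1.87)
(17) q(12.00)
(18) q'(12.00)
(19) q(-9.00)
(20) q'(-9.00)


(1) = -58.19
(2) = 55.51
(3) = -130.43
(4) = 88.56
(5) = -18.39
(6) = 41.14
(7) = -32.79
(8) = -17.57
(9) = -71.13
(10) = 62.19
(11) = 2.99
(12) = -3.35
(13) = 2.39
(14) = -5.15
(15) = -23.66
(16) = -17.95
(17) = 794.00
(18) = 282.00
(19) = -1159.00
(20) = 345.00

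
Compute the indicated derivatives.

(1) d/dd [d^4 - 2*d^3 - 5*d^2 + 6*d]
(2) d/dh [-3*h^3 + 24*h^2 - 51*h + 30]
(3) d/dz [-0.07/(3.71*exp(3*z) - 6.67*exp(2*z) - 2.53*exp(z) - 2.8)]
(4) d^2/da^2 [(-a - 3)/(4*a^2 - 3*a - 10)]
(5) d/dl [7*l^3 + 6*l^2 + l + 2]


(1) = 4*d^3 - 6*d^2 - 10*d + 6
(2) = -9*h^2 + 48*h - 51
(3) = (0.7791*exp(2*z) - 0.9338*exp(z) - 0.1771)*exp(z)/(-3.71*exp(3*z) + 6.67*exp(2*z) + 2.53*exp(z) + 2.8)^2
(4) = 2*((a + 3)*(8*a - 3)^2 + 3*(4*a + 3)*(-4*a^2 + 3*a + 10))/(-4*a^2 + 3*a + 10)^3
(5) = 21*l^2 + 12*l + 1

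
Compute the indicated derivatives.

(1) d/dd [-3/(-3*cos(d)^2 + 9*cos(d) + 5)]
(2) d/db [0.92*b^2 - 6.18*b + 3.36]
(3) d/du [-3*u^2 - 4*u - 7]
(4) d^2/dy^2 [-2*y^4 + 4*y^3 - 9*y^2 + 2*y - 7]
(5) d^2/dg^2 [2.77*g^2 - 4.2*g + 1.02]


(1) = 9*(2*cos(d) - 3)*sin(d)/(-3*cos(d)^2 + 9*cos(d) + 5)^2
(2) = 1.84*b - 6.18
(3) = -6*u - 4
(4) = -24*y^2 + 24*y - 18
(5) = 5.54000000000000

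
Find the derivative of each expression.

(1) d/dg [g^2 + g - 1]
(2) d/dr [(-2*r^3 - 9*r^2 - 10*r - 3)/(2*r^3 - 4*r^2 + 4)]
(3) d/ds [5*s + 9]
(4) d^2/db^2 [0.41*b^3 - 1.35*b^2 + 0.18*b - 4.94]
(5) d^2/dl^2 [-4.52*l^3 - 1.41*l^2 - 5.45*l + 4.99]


(1) = 2*g + 1
(2) = (13*r^4 + 20*r^3 - 23*r^2 - 48*r - 20)/(2*(r^6 - 4*r^5 + 4*r^4 + 4*r^3 - 8*r^2 + 4))
(3) = 5
(4) = 2.46*b - 2.7
(5) = -27.12*l - 2.82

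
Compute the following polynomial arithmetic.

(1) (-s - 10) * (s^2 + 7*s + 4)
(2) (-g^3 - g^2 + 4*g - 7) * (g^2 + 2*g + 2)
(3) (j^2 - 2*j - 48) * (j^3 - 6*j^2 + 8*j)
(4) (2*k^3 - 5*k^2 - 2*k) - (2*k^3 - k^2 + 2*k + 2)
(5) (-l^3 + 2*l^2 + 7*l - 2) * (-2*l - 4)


(1) = -s^3 - 17*s^2 - 74*s - 40
(2) = -g^5 - 3*g^4 - g^2 - 6*g - 14
(3) = j^5 - 8*j^4 - 28*j^3 + 272*j^2 - 384*j
(4) = -4*k^2 - 4*k - 2
(5) = 2*l^4 - 22*l^2 - 24*l + 8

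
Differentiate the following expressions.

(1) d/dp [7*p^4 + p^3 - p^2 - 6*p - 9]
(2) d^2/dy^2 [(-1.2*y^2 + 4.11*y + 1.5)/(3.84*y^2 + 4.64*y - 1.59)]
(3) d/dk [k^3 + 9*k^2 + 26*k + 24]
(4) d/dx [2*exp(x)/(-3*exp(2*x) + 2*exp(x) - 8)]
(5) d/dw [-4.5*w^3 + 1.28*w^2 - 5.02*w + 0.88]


(1) = 28*p^3 + 3*p^2 - 2*p - 6
(2) = (163.971072*y^3 + 88.75008*y^2 + 310.922496*y + 137.482032)/(56.623104*y^6 + 205.258752*y^5 + 177.68448*y^4 - 70.08256*y^3 - 73.57248*y^2 + 35.191152*y - 4.019679)
(3) = 3*k^2 + 18*k + 26
(4) = (6*exp(2*x) - 16)*exp(x)/(9*exp(4*x) - 12*exp(3*x) + 52*exp(2*x) - 32*exp(x) + 64)
(5) = -13.5*w^2 + 2.56*w - 5.02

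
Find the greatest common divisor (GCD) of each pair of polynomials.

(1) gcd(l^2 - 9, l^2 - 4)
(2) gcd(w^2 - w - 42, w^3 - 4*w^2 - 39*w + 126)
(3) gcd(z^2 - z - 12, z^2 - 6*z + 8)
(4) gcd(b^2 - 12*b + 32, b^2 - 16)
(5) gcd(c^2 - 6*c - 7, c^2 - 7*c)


(1) = 1
(2) = gcd((w - 7)*(w + 6), (w - 7)*(w - 3)*(w + 6)) = w^2 - w - 42
(3) = gcd((z - 4)*(z + 3), (z - 4)*(z - 2)) = z - 4
(4) = b - 4
(5) = c - 7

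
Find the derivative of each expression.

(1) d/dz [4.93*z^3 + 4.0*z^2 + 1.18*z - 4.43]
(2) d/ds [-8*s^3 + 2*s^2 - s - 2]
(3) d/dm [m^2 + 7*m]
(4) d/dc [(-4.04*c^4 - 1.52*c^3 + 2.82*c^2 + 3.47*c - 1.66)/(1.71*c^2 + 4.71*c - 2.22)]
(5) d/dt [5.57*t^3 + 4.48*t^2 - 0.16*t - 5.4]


(1) = 14.79*z^2 + 8.0*z + 1.18
(2) = -24*s^2 + 4*s - 1
(3) = 2*m + 7
(4) = (-13.8168*c^5 - 59.6844*c^4 + 21.5568*c^3 + 17.4717*c^2 - 6.8436*c + 0.1152)/(2.9241*c^4 + 16.1082*c^3 + 14.5917*c^2 - 20.9124*c + 4.9284)
(5) = 16.71*t^2 + 8.96*t - 0.16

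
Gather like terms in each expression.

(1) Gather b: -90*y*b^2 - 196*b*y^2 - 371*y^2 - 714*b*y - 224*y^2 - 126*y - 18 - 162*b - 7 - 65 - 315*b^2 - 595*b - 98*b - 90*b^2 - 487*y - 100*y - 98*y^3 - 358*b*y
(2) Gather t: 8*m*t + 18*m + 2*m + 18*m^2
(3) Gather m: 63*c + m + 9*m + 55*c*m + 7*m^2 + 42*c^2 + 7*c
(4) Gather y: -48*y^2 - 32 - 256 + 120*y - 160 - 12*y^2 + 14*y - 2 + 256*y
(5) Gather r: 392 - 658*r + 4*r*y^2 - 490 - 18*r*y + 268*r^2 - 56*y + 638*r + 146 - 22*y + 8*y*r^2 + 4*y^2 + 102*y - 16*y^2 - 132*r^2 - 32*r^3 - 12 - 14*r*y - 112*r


(1) = b^2*(-90*y - 405) + b*(-196*y^2 - 1072*y - 855) - 98*y^3 - 595*y^2 - 713*y - 90
(2) = 18*m^2 + 8*m*t + 20*m
(3) = 42*c^2 + 70*c + 7*m^2 + m*(55*c + 10)
(4) = -60*y^2 + 390*y - 450
(5) = -32*r^3 + r^2*(8*y + 136) + r*(4*y^2 - 32*y - 132) - 12*y^2 + 24*y + 36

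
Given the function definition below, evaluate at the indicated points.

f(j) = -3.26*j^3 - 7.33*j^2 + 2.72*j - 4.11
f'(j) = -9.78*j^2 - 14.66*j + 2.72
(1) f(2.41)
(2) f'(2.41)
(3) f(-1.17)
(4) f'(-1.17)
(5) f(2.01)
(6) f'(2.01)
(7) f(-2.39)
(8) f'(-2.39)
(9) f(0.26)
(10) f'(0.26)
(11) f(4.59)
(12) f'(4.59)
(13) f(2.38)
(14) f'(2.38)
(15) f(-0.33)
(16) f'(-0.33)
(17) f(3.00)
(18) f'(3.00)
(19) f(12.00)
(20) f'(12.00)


(1) = -85.76
(2) = -89.41
(3) = -12.11
(4) = 6.48
(5) = -54.73
(6) = -66.26
(7) = -7.98
(8) = -18.11
(9) = -3.96
(10) = -1.75
(11) = -461.30
(12) = -270.62
(13) = -83.11
(14) = -87.57
(15) = -5.69
(16) = 6.49
(17) = -149.94
(18) = -129.28
(19) = -6660.27
(20) = -1581.52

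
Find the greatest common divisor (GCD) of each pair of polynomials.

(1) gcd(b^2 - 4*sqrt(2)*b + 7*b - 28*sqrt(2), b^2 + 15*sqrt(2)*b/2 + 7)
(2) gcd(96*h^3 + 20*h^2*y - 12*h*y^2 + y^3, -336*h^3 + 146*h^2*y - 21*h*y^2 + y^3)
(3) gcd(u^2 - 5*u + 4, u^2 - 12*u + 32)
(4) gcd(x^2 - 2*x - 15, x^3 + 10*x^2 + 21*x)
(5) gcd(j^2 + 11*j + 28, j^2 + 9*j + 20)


(1) = 1
(2) = gcd((-8*h + y)*(-6*h + y)*(2*h + y), (-8*h + y)*(-7*h + y)*(-6*h + y)) = 48*h^2 - 14*h*y + y^2
(3) = gcd((u - 4)*(u - 1), (u - 8)*(u - 4)) = u - 4
(4) = gcd((x - 5)*(x + 3), x*(x + 3)*(x + 7)) = x + 3
(5) = gcd((j + 4)*(j + 7), (j + 4)*(j + 5)) = j + 4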